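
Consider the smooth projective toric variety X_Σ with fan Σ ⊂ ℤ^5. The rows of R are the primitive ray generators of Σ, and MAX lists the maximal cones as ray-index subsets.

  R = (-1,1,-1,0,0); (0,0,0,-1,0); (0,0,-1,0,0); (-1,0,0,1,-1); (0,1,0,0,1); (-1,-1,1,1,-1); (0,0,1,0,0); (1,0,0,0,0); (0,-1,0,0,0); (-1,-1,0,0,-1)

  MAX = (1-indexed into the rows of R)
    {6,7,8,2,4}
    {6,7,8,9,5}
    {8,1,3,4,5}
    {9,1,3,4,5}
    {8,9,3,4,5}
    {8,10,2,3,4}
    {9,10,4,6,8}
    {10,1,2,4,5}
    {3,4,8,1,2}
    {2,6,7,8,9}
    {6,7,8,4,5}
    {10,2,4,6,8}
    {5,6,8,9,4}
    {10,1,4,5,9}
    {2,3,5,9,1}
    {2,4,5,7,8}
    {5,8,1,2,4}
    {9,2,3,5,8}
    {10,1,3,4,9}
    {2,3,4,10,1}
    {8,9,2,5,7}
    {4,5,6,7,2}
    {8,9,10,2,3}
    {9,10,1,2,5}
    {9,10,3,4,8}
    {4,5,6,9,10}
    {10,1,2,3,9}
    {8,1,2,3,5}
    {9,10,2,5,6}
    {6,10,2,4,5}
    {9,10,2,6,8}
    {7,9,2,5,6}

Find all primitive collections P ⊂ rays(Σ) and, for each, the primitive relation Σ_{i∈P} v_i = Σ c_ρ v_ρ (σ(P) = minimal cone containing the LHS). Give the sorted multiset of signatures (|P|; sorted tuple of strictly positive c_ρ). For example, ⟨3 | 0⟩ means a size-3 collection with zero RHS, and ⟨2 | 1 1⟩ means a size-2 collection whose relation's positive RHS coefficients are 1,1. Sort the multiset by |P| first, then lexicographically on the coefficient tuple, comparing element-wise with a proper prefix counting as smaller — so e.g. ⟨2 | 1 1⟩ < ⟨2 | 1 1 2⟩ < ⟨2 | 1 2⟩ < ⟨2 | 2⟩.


Σ has 13 primitive collections:

  P={3,7}:  v_{3} + v_{7} = 0  →  sig = ⟨2 | 0⟩
  P={3,6}:  v_{3} + v_{6} = v_{4} + v_{9}  →  sig = ⟨2 | 1 1⟩
  P={7,10}:  v_{7} + v_{10} = v_{2} + v_{6}  →  sig = ⟨2 | 1 1⟩
  P={1,6}:  v_{1} + v_{6} = v_{4} + v_{5} + v_{10}  →  sig = ⟨2 | 1 1 1⟩
  P={1,7}:  v_{1} + v_{7} = v_{2} + v_{4} + v_{5}  →  sig = ⟨2 | 1 1 1⟩
  P={5,8,10}:  v_{5} + v_{8} + v_{10} = 0  →  sig = ⟨3 | 0⟩
  P={1,8,9}:  v_{1} + v_{8} + v_{9} = v_{3}  →  sig = ⟨3 | 1⟩
  P={2,4,9}:  v_{2} + v_{4} + v_{9} = v_{10}  →  sig = ⟨3 | 1⟩
  P={4,7,9}:  v_{4} + v_{7} + v_{9} = v_{6}  →  sig = ⟨3 | 1⟩
  P={3,5,10}:  v_{3} + v_{5} + v_{10} = v_{1} + v_{9}  →  sig = ⟨3 | 1 1⟩
  P={1,8,10}:  v_{1} + v_{8} + v_{10} = v_{2} + v_{3} + v_{4}  →  sig = ⟨3 | 1 1 1⟩
  P={2,3,4,5}:  v_{2} + v_{3} + v_{4} + v_{5} = v_{1}  →  sig = ⟨4 | 1⟩
  P={2,5,6,8}:  v_{2} + v_{5} + v_{6} + v_{8} = v_{7}  →  sig = ⟨4 | 1⟩

Signatures (|P|; sorted positive RHS coefficients), sorted:
    |P|=2: 5 collections, coeffs (), (1,1), (1,1), (1,1,1), (1,1,1)
    |P|=3: 6 collections, coeffs (), (1), (1), (1), (1,1), (1,1,1)
    |P|=4: 2 collections, coeffs (1), (1)


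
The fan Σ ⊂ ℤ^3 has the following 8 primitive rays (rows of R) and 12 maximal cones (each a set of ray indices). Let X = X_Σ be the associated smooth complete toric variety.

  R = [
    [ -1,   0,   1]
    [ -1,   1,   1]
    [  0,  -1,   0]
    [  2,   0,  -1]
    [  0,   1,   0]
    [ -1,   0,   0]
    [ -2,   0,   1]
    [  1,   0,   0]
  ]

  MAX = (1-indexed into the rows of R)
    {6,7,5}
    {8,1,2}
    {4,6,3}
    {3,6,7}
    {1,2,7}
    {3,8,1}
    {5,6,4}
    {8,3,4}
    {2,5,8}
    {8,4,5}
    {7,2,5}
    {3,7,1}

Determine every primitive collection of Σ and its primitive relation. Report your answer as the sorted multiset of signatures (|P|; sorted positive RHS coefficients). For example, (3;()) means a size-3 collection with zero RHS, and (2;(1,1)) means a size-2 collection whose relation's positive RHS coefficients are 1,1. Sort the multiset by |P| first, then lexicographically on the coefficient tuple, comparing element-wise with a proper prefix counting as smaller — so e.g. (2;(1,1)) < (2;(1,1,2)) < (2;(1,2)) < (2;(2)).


10 minimal non-faces of Δ(Σ) (on 8 rays):

  {3,5}:  v_{3} + v_{5} = 0  so sig = (2;())
  {4,7}:  v_{4} + v_{7} = 0  so sig = (2;())
  {6,8}:  v_{6} + v_{8} = 0  so sig = (2;())
  {1,4}:  v_{1} + v_{4} = v_{8}  so sig = (2;(1))
  {1,5}:  v_{1} + v_{5} = v_{2}  so sig = (2;(1))
  {1,6}:  v_{1} + v_{6} = v_{7}  so sig = (2;(1))
  {2,3}:  v_{2} + v_{3} = v_{1}  so sig = (2;(1))
  {7,8}:  v_{7} + v_{8} = v_{1}  so sig = (2;(1))
  {2,4}:  v_{2} + v_{4} = v_{5} + v_{8}  so sig = (2;(1,1))
  {2,6}:  v_{2} + v_{6} = v_{5} + v_{7}  so sig = (2;(1,1))

Sorted signature multiset PRS(X):
{ (2;()) ×3,  (2;(1)) ×5,  (2;(1,1)) ×2 }


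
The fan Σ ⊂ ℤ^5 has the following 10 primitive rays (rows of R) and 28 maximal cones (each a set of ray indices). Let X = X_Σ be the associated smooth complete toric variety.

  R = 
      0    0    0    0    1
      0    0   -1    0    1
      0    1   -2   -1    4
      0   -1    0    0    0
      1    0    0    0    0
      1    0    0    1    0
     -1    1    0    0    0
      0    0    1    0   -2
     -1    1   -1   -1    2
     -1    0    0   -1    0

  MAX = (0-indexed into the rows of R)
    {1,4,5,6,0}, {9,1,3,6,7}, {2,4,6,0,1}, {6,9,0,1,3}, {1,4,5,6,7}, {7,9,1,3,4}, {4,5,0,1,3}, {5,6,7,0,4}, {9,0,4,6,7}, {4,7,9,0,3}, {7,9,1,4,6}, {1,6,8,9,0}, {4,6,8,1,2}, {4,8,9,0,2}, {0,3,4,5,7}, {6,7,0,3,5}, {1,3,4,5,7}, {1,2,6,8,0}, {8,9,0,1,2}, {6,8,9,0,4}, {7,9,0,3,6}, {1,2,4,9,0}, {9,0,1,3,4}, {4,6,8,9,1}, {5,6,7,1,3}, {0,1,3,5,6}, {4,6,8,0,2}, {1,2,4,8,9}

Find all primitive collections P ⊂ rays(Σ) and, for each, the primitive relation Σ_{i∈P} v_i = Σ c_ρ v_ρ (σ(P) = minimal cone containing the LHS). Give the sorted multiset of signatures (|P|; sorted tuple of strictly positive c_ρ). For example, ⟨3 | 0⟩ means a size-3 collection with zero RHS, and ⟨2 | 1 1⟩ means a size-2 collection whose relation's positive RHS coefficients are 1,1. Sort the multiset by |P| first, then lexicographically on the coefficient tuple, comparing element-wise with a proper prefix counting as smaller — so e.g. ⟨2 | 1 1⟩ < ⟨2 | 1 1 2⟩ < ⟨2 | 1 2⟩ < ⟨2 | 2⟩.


Δ(Σ) — 10 vertices, 12 min non-faces:

  P = {5,9}:  v_{5} + v_{9} = 0  ⟹  sig = ⟨2 | 0⟩
  P = {2,7}:  v_{2} + v_{7} = v_{4} + v_{8}  ⟹  sig = ⟨2 | 1 1⟩
  P = {3,8}:  v_{3} + v_{8} = v_{0} + v_{1} + v_{9}  ⟹  sig = ⟨2 | 1 1 1⟩
  P = {7,8}:  v_{7} + v_{8} = v_{4} + v_{6} + v_{9}  ⟹  sig = ⟨2 | 1 1 1⟩
  P = {5,8}:  v_{5} + v_{8} = v_{0} + v_{1} + v_{4} + v_{6}  ⟹  sig = ⟨2 | 1 1 1 1⟩
  P = {2,3}:  v_{2} + v_{3} = 2·v_{0} + 2·v_{1} + v_{4} + v_{9}  ⟹  sig = ⟨2 | 1 1 2 2⟩
  P = {2,5}:  v_{2} + v_{5} = 2·v_{0} + 2·v_{1} + 2·v_{4} + v_{6}  ⟹  sig = ⟨2 | 1 2 2 2⟩
  P = {0,1,7}:  v_{0} + v_{1} + v_{7} = 0  ⟹  sig = ⟨3 | 0⟩
  P = {3,4,6}:  v_{3} + v_{4} + v_{6} = 0  ⟹  sig = ⟨3 | 0⟩
  P = {2,6,9}:  v_{2} + v_{6} + v_{9} = 2·v_{8}  ⟹  sig = ⟨3 | 2⟩
  P = {0,1,4,8}:  v_{0} + v_{1} + v_{4} + v_{8} = v_{2}  ⟹  sig = ⟨4 | 1⟩
  P = {0,1,4,6,9}:  v_{0} + v_{1} + v_{4} + v_{6} + v_{9} = v_{8}  ⟹  sig = ⟨5 | 1⟩

so the primitive-relation signature multiset is
{ ⟨2 | 0⟩,  ⟨2 | 1 1⟩,  ⟨2 | 1 1 1⟩ ×2,  ⟨2 | 1 1 1 1⟩,  ⟨2 | 1 1 2 2⟩,  ⟨2 | 1 2 2 2⟩,  ⟨3 | 0⟩ ×2,  ⟨3 | 2⟩,  ⟨4 | 1⟩,  ⟨5 | 1⟩ }


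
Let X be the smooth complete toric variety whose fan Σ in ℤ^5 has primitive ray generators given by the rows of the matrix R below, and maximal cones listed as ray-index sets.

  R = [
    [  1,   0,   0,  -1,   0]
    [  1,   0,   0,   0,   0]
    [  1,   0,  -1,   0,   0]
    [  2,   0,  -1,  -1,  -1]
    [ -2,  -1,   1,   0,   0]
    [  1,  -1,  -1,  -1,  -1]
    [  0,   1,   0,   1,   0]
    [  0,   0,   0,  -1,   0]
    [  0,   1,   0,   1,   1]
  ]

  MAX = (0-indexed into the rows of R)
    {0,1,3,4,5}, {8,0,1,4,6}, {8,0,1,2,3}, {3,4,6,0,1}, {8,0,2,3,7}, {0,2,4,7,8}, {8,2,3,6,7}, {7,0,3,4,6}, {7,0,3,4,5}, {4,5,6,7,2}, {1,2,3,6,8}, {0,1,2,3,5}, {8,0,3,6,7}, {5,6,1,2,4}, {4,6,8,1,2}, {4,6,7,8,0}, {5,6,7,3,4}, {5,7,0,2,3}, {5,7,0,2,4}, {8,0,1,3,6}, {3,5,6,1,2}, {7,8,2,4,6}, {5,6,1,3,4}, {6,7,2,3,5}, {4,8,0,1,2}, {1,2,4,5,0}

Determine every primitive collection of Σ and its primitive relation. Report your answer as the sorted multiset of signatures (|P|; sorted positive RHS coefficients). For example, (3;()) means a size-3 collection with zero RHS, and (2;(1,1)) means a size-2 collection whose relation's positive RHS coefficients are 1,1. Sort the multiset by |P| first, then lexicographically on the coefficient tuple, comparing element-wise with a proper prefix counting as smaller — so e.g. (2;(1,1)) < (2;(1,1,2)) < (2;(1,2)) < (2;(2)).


6 collections generate NE(X_Σ); each relation:

  {1,7}:  v_{1} + v_{7} = v_{0}  so sig = (2;(1))
  {5,8}:  v_{5} + v_{8} = v_{2}  so sig = (2;(1))
  {3,4,8}:  v_{3} + v_{4} + v_{8} = 0  so sig = (3;())
  {0,5,6}:  v_{0} + v_{5} + v_{6} = v_{3}  so sig = (3;(1))
  {2,3,4}:  v_{2} + v_{3} + v_{4} = v_{5}  so sig = (3;(1))
  {0,2,6}:  v_{0} + v_{2} + v_{6} = v_{3} + v_{8}  so sig = (3;(1,1))

Signatures (|P|; sorted positive RHS coefficients), sorted:
[(2;(1)), (2;(1)), (3;()), (3;(1)), (3;(1)), (3;(1,1))]


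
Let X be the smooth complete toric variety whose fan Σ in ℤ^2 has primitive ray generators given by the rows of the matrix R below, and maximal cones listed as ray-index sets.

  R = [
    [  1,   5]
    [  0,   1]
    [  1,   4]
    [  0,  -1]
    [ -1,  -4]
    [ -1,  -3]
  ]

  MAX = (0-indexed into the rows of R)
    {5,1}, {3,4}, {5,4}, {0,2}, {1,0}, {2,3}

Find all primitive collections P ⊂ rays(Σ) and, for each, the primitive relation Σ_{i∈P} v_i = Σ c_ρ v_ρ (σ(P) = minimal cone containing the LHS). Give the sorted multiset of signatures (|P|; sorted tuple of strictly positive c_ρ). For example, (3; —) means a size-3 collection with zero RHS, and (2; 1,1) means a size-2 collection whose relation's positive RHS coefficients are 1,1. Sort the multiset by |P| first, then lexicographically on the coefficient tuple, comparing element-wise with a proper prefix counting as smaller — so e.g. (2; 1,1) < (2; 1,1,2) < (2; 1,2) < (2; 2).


9 minimal non-faces of Δ(Σ) (on 6 rays):

  P = {1,3}:  v_{1} + v_{3} = 0  ⇒ sig = (2; —)
  P = {2,4}:  v_{2} + v_{4} = 0  ⇒ sig = (2; —)
  P = {0,3}:  v_{0} + v_{3} = v_{2}  ⇒ sig = (2; 1)
  P = {0,4}:  v_{0} + v_{4} = v_{1}  ⇒ sig = (2; 1)
  P = {1,2}:  v_{1} + v_{2} = v_{0}  ⇒ sig = (2; 1)
  P = {1,4}:  v_{1} + v_{4} = v_{5}  ⇒ sig = (2; 1)
  P = {2,5}:  v_{2} + v_{5} = v_{1}  ⇒ sig = (2; 1)
  P = {3,5}:  v_{3} + v_{5} = v_{4}  ⇒ sig = (2; 1)
  P = {0,5}:  v_{0} + v_{5} = 2·v_{1}  ⇒ sig = (2; 2)

Signatures (|P|; sorted positive RHS coefficients), sorted:
{ (2; —) ×2,  (2; 1) ×6,  (2; 2) }


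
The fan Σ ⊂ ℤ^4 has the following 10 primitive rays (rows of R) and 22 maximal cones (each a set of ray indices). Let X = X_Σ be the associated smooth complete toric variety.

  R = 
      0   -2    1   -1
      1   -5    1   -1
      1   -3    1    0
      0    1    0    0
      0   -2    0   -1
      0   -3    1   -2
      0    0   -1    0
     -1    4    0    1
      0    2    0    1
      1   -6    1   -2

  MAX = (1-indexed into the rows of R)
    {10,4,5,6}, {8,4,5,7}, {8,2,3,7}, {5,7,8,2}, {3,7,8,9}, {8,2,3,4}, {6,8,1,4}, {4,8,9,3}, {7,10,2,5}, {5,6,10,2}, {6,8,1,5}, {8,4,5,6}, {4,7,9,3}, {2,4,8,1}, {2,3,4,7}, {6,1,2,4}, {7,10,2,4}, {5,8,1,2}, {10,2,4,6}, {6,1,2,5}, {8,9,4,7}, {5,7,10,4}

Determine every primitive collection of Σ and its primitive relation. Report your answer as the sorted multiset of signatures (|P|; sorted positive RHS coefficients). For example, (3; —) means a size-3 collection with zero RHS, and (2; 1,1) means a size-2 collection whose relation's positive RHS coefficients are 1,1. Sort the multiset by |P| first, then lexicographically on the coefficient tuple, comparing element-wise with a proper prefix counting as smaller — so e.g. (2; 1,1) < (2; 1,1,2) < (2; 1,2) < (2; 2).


Primitive collections (18):

  • {5,9}:  v_{5} + v_{9} = 0  →  sig = (2; —)
  • {1,7}:  v_{1} + v_{7} = v_{5}  →  sig = (2; 1)
  • {2,9}:  v_{2} + v_{9} = v_{3}  →  sig = (2; 1)
  • {3,5}:  v_{3} + v_{5} = v_{2}  →  sig = (2; 1)
  • {8,10}:  v_{8} + v_{10} = v_{1}  →  sig = (2; 1)
  • {1,10}:  v_{1} + v_{10} = v_{2} + v_{6}  →  sig = (2; 1,1)
  • {6,9}:  v_{6} + v_{9} = v_{1} + v_{4}  →  sig = (2; 1,1)
  • {9,10}:  v_{9} + v_{10} = v_{2} + v_{4}  →  sig = (2; 1,1)
  • {1,9}:  v_{1} + v_{9} = v_{2} + v_{4} + v_{8}  →  sig = (2; 1,1,1)
  • {3,6}:  v_{3} + v_{6} = v_{1} + v_{2} + v_{4}  →  sig = (2; 1,1,1)
  • {1,3}:  v_{1} + v_{3} = 2·v_{2} + v_{4} + v_{8}  →  sig = (2; 1,1,2)
  • {3,10}:  v_{3} + v_{10} = 2·v_{2} + v_{4}  →  sig = (2; 1,2)
  • {6,7}:  v_{6} + v_{7} = v_{4} + 2·v_{5}  →  sig = (2; 1,2)
  • {1,4,5}:  v_{1} + v_{4} + v_{5} = v_{6}  →  sig = (3; 1)
  • {2,4,5}:  v_{2} + v_{4} + v_{5} = v_{10}  →  sig = (3; 1)
  • {2,6,8}:  v_{2} + v_{6} + v_{8} = 2·v_{1}  →  sig = (3; 2)
  • {2,4,7,8}:  v_{2} + v_{4} + v_{7} + v_{8} = 0  →  sig = (4; —)
  • {3,4,7,8}:  v_{3} + v_{4} + v_{7} + v_{8} = v_{9}  →  sig = (4; 1)

Signatures (|P|; sorted positive RHS coefficients), sorted:
    (2; —)
    (2; 1)
    (2; 1)
    (2; 1)
    (2; 1)
    (2; 1,1)
    (2; 1,1)
    (2; 1,1)
    (2; 1,1,1)
    (2; 1,1,1)
    (2; 1,1,2)
    (2; 1,2)
    (2; 1,2)
    (3; 1)
    (3; 1)
    (3; 2)
    (4; —)
    (4; 1)


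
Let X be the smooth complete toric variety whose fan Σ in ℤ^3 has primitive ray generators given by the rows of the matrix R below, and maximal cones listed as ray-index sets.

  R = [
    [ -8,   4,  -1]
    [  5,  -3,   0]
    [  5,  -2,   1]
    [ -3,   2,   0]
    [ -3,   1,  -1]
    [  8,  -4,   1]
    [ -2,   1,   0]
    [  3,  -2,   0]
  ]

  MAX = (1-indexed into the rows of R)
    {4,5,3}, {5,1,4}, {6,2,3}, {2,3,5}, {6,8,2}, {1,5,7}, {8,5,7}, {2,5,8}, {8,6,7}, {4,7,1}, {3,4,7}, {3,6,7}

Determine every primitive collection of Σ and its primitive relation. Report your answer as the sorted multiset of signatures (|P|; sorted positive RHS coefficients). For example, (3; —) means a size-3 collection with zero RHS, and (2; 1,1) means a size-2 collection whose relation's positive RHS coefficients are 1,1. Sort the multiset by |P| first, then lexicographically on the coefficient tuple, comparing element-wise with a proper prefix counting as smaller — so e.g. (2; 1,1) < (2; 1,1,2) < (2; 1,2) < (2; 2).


12 collections generate NE(X_Σ); each relation:

  • {1,6}:  v_{1} + v_{6} = 0  →  sig = (2; —)
  • {4,8}:  v_{4} + v_{8} = 0  →  sig = (2; —)
  • {1,2}:  v_{1} + v_{2} = v_{5}  →  sig = (2; 1)
  • {1,3}:  v_{1} + v_{3} = v_{4}  →  sig = (2; 1)
  • {2,7}:  v_{2} + v_{7} = v_{8}  →  sig = (2; 1)
  • {3,8}:  v_{3} + v_{8} = v_{6}  →  sig = (2; 1)
  • {4,6}:  v_{4} + v_{6} = v_{3}  →  sig = (2; 1)
  • {5,6}:  v_{5} + v_{6} = v_{2}  →  sig = (2; 1)
  • {1,8}:  v_{1} + v_{8} = v_{5} + v_{7}  →  sig = (2; 1,1)
  • {2,4}:  v_{2} + v_{4} = v_{3} + v_{5}  →  sig = (2; 1,1)
  • {3,5,7}:  v_{3} + v_{5} + v_{7} = 0  →  sig = (3; —)
  • {4,5,7}:  v_{4} + v_{5} + v_{7} = v_{1}  →  sig = (3; 1)

Hence PRS(X_Σ) =
{ (2; —) ×2,  (2; 1) ×6,  (2; 1,1) ×2,  (3; —),  (3; 1) }


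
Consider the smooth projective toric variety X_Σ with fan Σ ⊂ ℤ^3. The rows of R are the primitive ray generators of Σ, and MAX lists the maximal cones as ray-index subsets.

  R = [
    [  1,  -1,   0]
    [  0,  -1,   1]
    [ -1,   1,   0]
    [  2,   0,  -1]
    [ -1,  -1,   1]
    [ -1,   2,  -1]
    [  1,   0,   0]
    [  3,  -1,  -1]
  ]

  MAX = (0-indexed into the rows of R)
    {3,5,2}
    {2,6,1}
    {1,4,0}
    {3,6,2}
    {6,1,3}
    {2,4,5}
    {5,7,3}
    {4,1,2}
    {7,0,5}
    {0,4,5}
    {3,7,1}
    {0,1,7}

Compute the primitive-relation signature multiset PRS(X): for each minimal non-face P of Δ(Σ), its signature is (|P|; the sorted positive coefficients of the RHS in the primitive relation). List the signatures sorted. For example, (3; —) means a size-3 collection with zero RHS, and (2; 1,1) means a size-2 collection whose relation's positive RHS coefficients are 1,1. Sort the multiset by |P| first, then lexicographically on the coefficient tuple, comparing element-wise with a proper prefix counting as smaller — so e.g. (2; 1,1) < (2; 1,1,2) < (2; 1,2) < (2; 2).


Δ(Σ) — 8 vertices, 11 min non-faces:

  • {0,2}:  v_{0} + v_{2} = 0  ⟹  sig = (2; —)
  • {0,3}:  v_{0} + v_{3} = v_{7}  ⟹  sig = (2; 1)
  • {1,5}:  v_{1} + v_{5} = v_{2}  ⟹  sig = (2; 1)
  • {2,7}:  v_{2} + v_{7} = v_{3}  ⟹  sig = (2; 1)
  • {3,4}:  v_{3} + v_{4} = v_{0}  ⟹  sig = (2; 1)
  • {4,6}:  v_{4} + v_{6} = v_{1}  ⟹  sig = (2; 1)
  • {0,6}:  v_{0} + v_{6} = v_{1} + v_{3}  ⟹  sig = (2; 1,1)
  • {5,6}:  v_{5} + v_{6} = 2·v_{2} + v_{3}  ⟹  sig = (2; 1,2)
  • {6,7}:  v_{6} + v_{7} = v_{1} + 2·v_{3}  ⟹  sig = (2; 1,2)
  • {4,7}:  v_{4} + v_{7} = 2·v_{0}  ⟹  sig = (2; 2)
  • {1,2,3}:  v_{1} + v_{2} + v_{3} = v_{6}  ⟹  sig = (3; 1)

so the primitive-relation signature multiset is
[(2; —), (2; 1), (2; 1), (2; 1), (2; 1), (2; 1), (2; 1,1), (2; 1,2), (2; 1,2), (2; 2), (3; 1)]


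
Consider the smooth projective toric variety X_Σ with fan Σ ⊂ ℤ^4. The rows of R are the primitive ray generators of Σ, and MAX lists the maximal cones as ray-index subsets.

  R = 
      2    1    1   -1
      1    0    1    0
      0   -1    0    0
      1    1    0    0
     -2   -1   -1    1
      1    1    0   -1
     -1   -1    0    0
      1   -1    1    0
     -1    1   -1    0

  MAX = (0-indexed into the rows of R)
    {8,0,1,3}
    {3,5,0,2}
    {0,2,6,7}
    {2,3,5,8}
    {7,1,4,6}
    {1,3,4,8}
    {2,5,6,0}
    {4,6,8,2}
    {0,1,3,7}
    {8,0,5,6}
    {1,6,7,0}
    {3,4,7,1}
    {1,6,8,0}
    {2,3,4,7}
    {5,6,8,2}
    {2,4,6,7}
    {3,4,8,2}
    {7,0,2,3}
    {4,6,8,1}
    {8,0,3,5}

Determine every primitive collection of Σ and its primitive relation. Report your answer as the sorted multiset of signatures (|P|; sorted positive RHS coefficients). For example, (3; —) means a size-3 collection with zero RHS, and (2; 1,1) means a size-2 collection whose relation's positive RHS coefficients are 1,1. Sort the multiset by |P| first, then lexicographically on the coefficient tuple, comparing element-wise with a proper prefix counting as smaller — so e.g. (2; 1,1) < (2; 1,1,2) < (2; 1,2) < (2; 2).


Minimal non-faces — 8 found among 9 rays, 20 max cones:

  • {0,4}:  v_{0} + v_{4} = 0  so sig = (2; —)
  • {3,6}:  v_{3} + v_{6} = 0  so sig = (2; —)
  • {7,8}:  v_{7} + v_{8} = 0  so sig = (2; —)
  • {1,2}:  v_{1} + v_{2} = v_{7}  so sig = (2; 1)
  • {1,5}:  v_{1} + v_{5} = v_{0}  so sig = (2; 1)
  • {4,5}:  v_{4} + v_{5} = v_{2} + v_{8}  so sig = (2; 1,1)
  • {5,7}:  v_{5} + v_{7} = v_{0} + v_{2}  so sig = (2; 1,1)
  • {0,2,8}:  v_{0} + v_{2} + v_{8} = v_{5}  so sig = (3; 1)

so the primitive-relation signature multiset is
{ (2; —) ×3,  (2; 1) ×2,  (2; 1,1) ×2,  (3; 1) }


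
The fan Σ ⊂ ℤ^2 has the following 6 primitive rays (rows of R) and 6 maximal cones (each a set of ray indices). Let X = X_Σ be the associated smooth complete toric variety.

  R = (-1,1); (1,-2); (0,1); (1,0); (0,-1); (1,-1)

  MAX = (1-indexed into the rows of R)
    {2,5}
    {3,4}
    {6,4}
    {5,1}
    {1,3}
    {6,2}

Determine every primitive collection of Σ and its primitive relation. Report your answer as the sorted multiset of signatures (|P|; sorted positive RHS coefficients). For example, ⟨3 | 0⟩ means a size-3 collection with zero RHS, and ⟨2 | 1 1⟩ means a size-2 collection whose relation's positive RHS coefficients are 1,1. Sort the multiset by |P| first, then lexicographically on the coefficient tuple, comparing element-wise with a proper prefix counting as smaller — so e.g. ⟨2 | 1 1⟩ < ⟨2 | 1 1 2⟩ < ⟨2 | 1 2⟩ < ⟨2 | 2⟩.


Δ(Σ) — 6 vertices, 9 min non-faces:

  P={1,6}:  v_{1} + v_{6} = 0  so sig = ⟨2 | 0⟩
  P={3,5}:  v_{3} + v_{5} = 0  so sig = ⟨2 | 0⟩
  P={1,2}:  v_{1} + v_{2} = v_{5}  so sig = ⟨2 | 1⟩
  P={1,4}:  v_{1} + v_{4} = v_{3}  so sig = ⟨2 | 1⟩
  P={2,3}:  v_{2} + v_{3} = v_{6}  so sig = ⟨2 | 1⟩
  P={3,6}:  v_{3} + v_{6} = v_{4}  so sig = ⟨2 | 1⟩
  P={4,5}:  v_{4} + v_{5} = v_{6}  so sig = ⟨2 | 1⟩
  P={5,6}:  v_{5} + v_{6} = v_{2}  so sig = ⟨2 | 1⟩
  P={2,4}:  v_{2} + v_{4} = 2·v_{6}  so sig = ⟨2 | 2⟩

Sorted signature multiset PRS(X):
{ ⟨2 | 0⟩ ×2,  ⟨2 | 1⟩ ×6,  ⟨2 | 2⟩ }


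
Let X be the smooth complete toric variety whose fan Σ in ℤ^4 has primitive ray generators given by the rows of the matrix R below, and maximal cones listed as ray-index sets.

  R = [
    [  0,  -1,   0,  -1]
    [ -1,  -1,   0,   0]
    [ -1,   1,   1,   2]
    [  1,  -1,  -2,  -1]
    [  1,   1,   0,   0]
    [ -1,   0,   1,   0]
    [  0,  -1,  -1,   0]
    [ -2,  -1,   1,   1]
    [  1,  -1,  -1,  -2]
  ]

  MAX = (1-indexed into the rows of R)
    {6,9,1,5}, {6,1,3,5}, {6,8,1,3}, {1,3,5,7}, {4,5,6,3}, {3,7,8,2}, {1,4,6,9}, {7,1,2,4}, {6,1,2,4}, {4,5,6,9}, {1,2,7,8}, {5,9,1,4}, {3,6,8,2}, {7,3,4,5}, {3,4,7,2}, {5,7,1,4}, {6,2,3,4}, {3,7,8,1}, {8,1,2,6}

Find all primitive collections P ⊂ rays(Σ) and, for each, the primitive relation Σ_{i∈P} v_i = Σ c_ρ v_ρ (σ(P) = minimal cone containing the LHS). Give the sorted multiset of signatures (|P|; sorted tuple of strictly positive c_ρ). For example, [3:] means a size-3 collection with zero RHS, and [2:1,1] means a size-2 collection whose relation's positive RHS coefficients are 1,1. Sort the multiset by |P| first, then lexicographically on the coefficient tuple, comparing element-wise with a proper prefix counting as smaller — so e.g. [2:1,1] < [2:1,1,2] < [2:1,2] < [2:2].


Minimal non-faces — 11 found among 9 rays, 19 max cones:

  P = {2,5}:  v_{2} + v_{5} = 0  so sig = [2:]
  P = {3,9}:  v_{3} + v_{9} = 0  so sig = [2:]
  P = {6,7}:  v_{6} + v_{7} = v_{2}  so sig = [2:1]
  P = {4,8}:  v_{4} + v_{8} = v_{2} + v_{7}  so sig = [2:1,1]
  P = {5,8}:  v_{5} + v_{8} = v_{1} + v_{3}  so sig = [2:1,1]
  P = {7,9}:  v_{7} + v_{9} = v_{1} + v_{4}  so sig = [2:1,1]
  P = {8,9}:  v_{8} + v_{9} = v_{1} + v_{2}  so sig = [2:1,1]
  P = {2,9}:  v_{2} + v_{9} = v_{1} + v_{4} + v_{6}  so sig = [2:1,1,1]
  P = {1,2,3}:  v_{1} + v_{2} + v_{3} = v_{8}  so sig = [3:1]
  P = {1,3,4}:  v_{1} + v_{3} + v_{4} = v_{7}  so sig = [3:1]
  P = {1,4,5,6}:  v_{1} + v_{4} + v_{5} + v_{6} = v_{9}  so sig = [4:1]

so the primitive-relation signature multiset is
    |P|=2: 8 collections, coeffs (), (), (1), (1,1), (1,1), (1,1), (1,1), (1,1,1)
    |P|=3: 2 collections, coeffs (1), (1)
    |P|=4: 1 collection, coeffs (1)


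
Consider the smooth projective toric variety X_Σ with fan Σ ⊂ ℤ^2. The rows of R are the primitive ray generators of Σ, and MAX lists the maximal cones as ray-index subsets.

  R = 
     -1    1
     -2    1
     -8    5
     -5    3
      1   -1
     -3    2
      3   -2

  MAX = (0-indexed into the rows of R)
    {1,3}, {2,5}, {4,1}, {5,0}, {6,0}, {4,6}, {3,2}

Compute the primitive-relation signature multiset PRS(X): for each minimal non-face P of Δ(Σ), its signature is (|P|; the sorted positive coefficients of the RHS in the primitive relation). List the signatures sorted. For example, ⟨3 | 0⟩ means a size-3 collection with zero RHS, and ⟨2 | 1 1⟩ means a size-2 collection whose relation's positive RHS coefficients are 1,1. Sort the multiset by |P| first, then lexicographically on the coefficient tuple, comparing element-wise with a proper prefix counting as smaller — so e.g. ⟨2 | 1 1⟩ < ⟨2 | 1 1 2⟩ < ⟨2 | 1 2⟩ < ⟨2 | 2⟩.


|primitive collections| = 14. Relations:

  P={0,4}:  v_{0} + v_{4} = 0  ⟹  sig = ⟨2 | 0⟩
  P={5,6}:  v_{5} + v_{6} = 0  ⟹  sig = ⟨2 | 0⟩
  P={0,1}:  v_{0} + v_{1} = v_{5}  ⟹  sig = ⟨2 | 1⟩
  P={1,5}:  v_{1} + v_{5} = v_{3}  ⟹  sig = ⟨2 | 1⟩
  P={1,6}:  v_{1} + v_{6} = v_{4}  ⟹  sig = ⟨2 | 1⟩
  P={2,6}:  v_{2} + v_{6} = v_{3}  ⟹  sig = ⟨2 | 1⟩
  P={3,5}:  v_{3} + v_{5} = v_{2}  ⟹  sig = ⟨2 | 1⟩
  P={3,6}:  v_{3} + v_{6} = v_{1}  ⟹  sig = ⟨2 | 1⟩
  P={4,5}:  v_{4} + v_{5} = v_{1}  ⟹  sig = ⟨2 | 1⟩
  P={2,4}:  v_{2} + v_{4} = v_{1} + v_{3}  ⟹  sig = ⟨2 | 1 1⟩
  P={0,3}:  v_{0} + v_{3} = 2·v_{5}  ⟹  sig = ⟨2 | 2⟩
  P={1,2}:  v_{1} + v_{2} = 2·v_{3}  ⟹  sig = ⟨2 | 2⟩
  P={3,4}:  v_{3} + v_{4} = 2·v_{1}  ⟹  sig = ⟨2 | 2⟩
  P={0,2}:  v_{0} + v_{2} = 3·v_{5}  ⟹  sig = ⟨2 | 3⟩

Sorted signature multiset PRS(X):
    ⟨2 | 0⟩
    ⟨2 | 0⟩
    ⟨2 | 1⟩
    ⟨2 | 1⟩
    ⟨2 | 1⟩
    ⟨2 | 1⟩
    ⟨2 | 1⟩
    ⟨2 | 1⟩
    ⟨2 | 1⟩
    ⟨2 | 1 1⟩
    ⟨2 | 2⟩
    ⟨2 | 2⟩
    ⟨2 | 2⟩
    ⟨2 | 3⟩


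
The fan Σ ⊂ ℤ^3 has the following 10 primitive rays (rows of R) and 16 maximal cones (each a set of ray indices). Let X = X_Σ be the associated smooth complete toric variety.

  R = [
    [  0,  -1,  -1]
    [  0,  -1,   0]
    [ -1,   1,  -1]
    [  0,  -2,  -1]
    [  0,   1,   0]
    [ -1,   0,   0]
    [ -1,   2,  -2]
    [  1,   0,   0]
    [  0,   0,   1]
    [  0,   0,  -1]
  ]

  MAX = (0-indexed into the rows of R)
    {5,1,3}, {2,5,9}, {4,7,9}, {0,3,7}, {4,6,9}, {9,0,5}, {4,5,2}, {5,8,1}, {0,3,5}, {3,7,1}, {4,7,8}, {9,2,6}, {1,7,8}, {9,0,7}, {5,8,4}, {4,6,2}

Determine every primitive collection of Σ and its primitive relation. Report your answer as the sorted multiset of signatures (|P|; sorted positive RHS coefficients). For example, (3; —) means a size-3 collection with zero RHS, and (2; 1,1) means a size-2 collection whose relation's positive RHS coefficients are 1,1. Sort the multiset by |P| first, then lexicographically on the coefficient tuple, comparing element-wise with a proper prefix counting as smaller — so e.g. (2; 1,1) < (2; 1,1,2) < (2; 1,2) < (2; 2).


Δ(Σ) — 10 vertices, 23 min non-faces:

  {1,4}:  v_{1} + v_{4} = 0 ; sig = (2; —)
  {5,7}:  v_{5} + v_{7} = 0 ; sig = (2; —)
  {8,9}:  v_{8} + v_{9} = 0 ; sig = (2; —)
  {0,1}:  v_{0} + v_{1} = v_{3} ; sig = (2; 1)
  {0,4}:  v_{0} + v_{4} = v_{9} ; sig = (2; 1)
  {0,8}:  v_{0} + v_{8} = v_{1} ; sig = (2; 1)
  {1,9}:  v_{1} + v_{9} = v_{0} ; sig = (2; 1)
  {3,4}:  v_{3} + v_{4} = v_{0} ; sig = (2; 1)
  {1,2}:  v_{1} + v_{2} = v_{5} + v_{9} ; sig = (2; 1,1)
  {1,6}:  v_{1} + v_{6} = v_{2} + v_{9} ; sig = (2; 1,1)
  {2,7}:  v_{2} + v_{7} = v_{4} + v_{9} ; sig = (2; 1,1)
  {2,8}:  v_{2} + v_{8} = v_{4} + v_{5} ; sig = (2; 1,1)
  {6,8}:  v_{6} + v_{8} = v_{2} + v_{4} ; sig = (2; 1,1)
  {2,3}:  v_{2} + v_{3} = v_{0} + v_{5} + v_{9} ; sig = (2; 1,1,1)
  {0,2}:  v_{0} + v_{2} = v_{5} + 2·v_{9} ; sig = (2; 1,2)
  {0,6}:  v_{0} + v_{6} = v_{2} + 2·v_{9} ; sig = (2; 1,2)
  {3,6}:  v_{3} + v_{6} = v_{5} + 3·v_{9} ; sig = (2; 1,3)
  {3,8}:  v_{3} + v_{8} = 2·v_{1} ; sig = (2; 2)
  {3,9}:  v_{3} + v_{9} = 2·v_{0} ; sig = (2; 2)
  {5,6}:  v_{5} + v_{6} = 2·v_{2} ; sig = (2; 2)
  {6,7}:  v_{6} + v_{7} = 2·v_{4} + 2·v_{9} ; sig = (2; 2,2)
  {2,4,9}:  v_{2} + v_{4} + v_{9} = v_{6} ; sig = (3; 1)
  {4,5,9}:  v_{4} + v_{5} + v_{9} = v_{2} ; sig = (3; 1)

Signatures (|P|; sorted positive RHS coefficients), sorted:
[(2; —), (2; —), (2; —), (2; 1), (2; 1), (2; 1), (2; 1), (2; 1), (2; 1,1), (2; 1,1), (2; 1,1), (2; 1,1), (2; 1,1), (2; 1,1,1), (2; 1,2), (2; 1,2), (2; 1,3), (2; 2), (2; 2), (2; 2), (2; 2,2), (3; 1), (3; 1)]


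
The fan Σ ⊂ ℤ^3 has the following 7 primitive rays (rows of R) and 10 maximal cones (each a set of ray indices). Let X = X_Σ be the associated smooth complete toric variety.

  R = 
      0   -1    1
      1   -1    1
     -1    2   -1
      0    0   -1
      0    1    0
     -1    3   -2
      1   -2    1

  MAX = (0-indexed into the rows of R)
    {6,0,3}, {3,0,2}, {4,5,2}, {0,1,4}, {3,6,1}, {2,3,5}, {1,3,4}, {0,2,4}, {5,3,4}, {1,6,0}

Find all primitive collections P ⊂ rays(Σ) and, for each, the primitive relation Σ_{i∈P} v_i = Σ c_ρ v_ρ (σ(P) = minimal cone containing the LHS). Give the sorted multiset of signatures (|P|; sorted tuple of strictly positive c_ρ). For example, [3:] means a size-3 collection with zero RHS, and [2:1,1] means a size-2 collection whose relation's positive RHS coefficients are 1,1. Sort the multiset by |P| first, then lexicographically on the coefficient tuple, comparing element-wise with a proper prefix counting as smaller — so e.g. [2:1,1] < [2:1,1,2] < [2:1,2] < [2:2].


Σ has 9 primitive collections:

  • {2,6}:  v_{2} + v_{6} = 0 — sig = [2:]
  • {0,5}:  v_{0} + v_{5} = v_{2} — sig = [2:1]
  • {1,2}:  v_{1} + v_{2} = v_{4} — sig = [2:1]
  • {4,6}:  v_{4} + v_{6} = v_{1} — sig = [2:1]
  • {5,6}:  v_{5} + v_{6} = v_{3} + v_{4} — sig = [2:1,1]
  • {1,5}:  v_{1} + v_{5} = v_{3} + 2·v_{4} — sig = [2:1,2]
  • {0,3,4}:  v_{0} + v_{3} + v_{4} = 0 — sig = [3:]
  • {0,1,3}:  v_{0} + v_{1} + v_{3} = v_{6} — sig = [3:1]
  • {2,3,4}:  v_{2} + v_{3} + v_{4} = v_{5} — sig = [3:1]

Hence PRS(X_Σ) =
    [2:]
    [2:1]
    [2:1]
    [2:1]
    [2:1,1]
    [2:1,2]
    [3:]
    [3:1]
    [3:1]


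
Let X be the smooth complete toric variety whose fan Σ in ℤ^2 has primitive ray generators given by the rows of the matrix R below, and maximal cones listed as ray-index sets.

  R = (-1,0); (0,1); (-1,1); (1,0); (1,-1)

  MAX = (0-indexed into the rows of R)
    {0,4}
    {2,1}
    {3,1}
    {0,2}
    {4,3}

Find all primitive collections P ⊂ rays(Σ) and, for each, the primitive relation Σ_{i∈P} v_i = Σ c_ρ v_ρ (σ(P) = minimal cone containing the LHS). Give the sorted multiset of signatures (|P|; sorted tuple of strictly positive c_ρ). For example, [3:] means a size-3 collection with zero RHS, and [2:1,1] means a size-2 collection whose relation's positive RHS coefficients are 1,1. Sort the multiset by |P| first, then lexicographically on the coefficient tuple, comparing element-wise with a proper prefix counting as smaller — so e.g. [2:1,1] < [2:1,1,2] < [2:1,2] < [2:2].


Primitive collections (5):

  • {0,3}:  v_{0} + v_{3} = 0  so sig = [2:]
  • {2,4}:  v_{2} + v_{4} = 0  so sig = [2:]
  • {0,1}:  v_{0} + v_{1} = v_{2}  so sig = [2:1]
  • {1,4}:  v_{1} + v_{4} = v_{3}  so sig = [2:1]
  • {2,3}:  v_{2} + v_{3} = v_{1}  so sig = [2:1]

Signatures (|P|; sorted positive RHS coefficients), sorted:
    [2:]
    [2:]
    [2:1]
    [2:1]
    [2:1]


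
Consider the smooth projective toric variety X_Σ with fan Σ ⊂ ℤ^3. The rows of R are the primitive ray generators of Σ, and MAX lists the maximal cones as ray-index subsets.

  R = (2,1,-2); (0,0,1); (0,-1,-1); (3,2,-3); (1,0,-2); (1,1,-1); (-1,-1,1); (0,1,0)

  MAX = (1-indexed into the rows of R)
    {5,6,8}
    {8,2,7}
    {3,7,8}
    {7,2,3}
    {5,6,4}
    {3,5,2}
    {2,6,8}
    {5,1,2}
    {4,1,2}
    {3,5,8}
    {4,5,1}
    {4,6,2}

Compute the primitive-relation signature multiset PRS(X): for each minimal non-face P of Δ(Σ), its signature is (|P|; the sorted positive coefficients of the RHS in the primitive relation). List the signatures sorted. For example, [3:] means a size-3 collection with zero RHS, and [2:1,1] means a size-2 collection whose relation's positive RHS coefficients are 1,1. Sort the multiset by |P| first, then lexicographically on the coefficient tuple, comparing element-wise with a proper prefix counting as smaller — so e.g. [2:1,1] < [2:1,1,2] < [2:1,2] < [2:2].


|primitive collections| = 14. Relations:

  {6,7}:  v_{6} + v_{7} = 0 ; sig = [2:]
  {1,6}:  v_{1} + v_{6} = v_{4} ; sig = [2:1]
  {3,6}:  v_{3} + v_{6} = v_{5} ; sig = [2:1]
  {4,7}:  v_{4} + v_{7} = v_{1} ; sig = [2:1]
  {5,7}:  v_{5} + v_{7} = v_{3} ; sig = [2:1]
  {1,7}:  v_{1} + v_{7} = v_{2} + v_{5} ; sig = [2:1,1]
  {3,4}:  v_{3} + v_{4} = v_{1} + v_{5} ; sig = [2:1,1]
  {1,3}:  v_{1} + v_{3} = v_{2} + 2·v_{5} ; sig = [2:1,2]
  {1,8}:  v_{1} + v_{8} = 2·v_{6} ; sig = [2:2]
  {4,8}:  v_{4} + v_{8} = 3·v_{6} ; sig = [2:3]
  {2,3,8}:  v_{2} + v_{3} + v_{8} = 0 ; sig = [3:]
  {2,5,6}:  v_{2} + v_{5} + v_{6} = v_{1} ; sig = [3:1]
  {2,5,8}:  v_{2} + v_{5} + v_{8} = v_{6} ; sig = [3:1]
  {2,4,5}:  v_{2} + v_{4} + v_{5} = 2·v_{1} ; sig = [3:2]

Signatures (|P|; sorted positive RHS coefficients), sorted:
    [2:]
    [2:1]
    [2:1]
    [2:1]
    [2:1]
    [2:1,1]
    [2:1,1]
    [2:1,2]
    [2:2]
    [2:3]
    [3:]
    [3:1]
    [3:1]
    [3:2]


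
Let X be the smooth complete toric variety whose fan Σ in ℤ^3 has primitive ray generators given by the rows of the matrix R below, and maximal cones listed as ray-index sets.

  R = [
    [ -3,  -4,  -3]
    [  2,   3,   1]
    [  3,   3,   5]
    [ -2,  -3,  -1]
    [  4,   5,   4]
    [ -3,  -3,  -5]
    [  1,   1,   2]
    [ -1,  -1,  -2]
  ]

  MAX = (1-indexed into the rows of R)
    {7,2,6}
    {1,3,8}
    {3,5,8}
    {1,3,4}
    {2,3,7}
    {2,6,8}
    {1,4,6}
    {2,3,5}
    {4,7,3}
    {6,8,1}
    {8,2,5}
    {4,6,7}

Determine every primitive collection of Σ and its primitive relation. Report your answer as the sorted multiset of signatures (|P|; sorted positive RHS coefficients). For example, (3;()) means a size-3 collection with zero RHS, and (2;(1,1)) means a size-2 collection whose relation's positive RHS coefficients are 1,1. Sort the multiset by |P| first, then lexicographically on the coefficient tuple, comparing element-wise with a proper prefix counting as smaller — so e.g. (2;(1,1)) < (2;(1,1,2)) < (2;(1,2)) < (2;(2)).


The 11 primitive collections of Σ (r=8, n=3):

  P = {2,4}:  v_{2} + v_{4} = 0  ⟹  sig = (2;())
  P = {3,6}:  v_{3} + v_{6} = 0  ⟹  sig = (2;())
  P = {7,8}:  v_{7} + v_{8} = 0  ⟹  sig = (2;())
  P = {1,2}:  v_{1} + v_{2} = v_{8}  ⟹  sig = (2;(1))
  P = {1,7}:  v_{1} + v_{7} = v_{4}  ⟹  sig = (2;(1))
  P = {4,8}:  v_{4} + v_{8} = v_{1}  ⟹  sig = (2;(1))
  P = {4,5}:  v_{4} + v_{5} = v_{3} + v_{8}  ⟹  sig = (2;(1,1))
  P = {5,6}:  v_{5} + v_{6} = v_{2} + v_{8}  ⟹  sig = (2;(1,1))
  P = {5,7}:  v_{5} + v_{7} = v_{2} + v_{3}  ⟹  sig = (2;(1,1))
  P = {1,5}:  v_{1} + v_{5} = v_{3} + 2·v_{8}  ⟹  sig = (2;(1,2))
  P = {2,3,8}:  v_{2} + v_{3} + v_{8} = v_{5}  ⟹  sig = (3;(1))

so the primitive-relation signature multiset is
    |P|=2: 10 collections, coeffs (), (), (), (1), (1), (1), (1,1), (1,1), (1,1), (1,2)
    |P|=3: 1 collection, coeffs (1)


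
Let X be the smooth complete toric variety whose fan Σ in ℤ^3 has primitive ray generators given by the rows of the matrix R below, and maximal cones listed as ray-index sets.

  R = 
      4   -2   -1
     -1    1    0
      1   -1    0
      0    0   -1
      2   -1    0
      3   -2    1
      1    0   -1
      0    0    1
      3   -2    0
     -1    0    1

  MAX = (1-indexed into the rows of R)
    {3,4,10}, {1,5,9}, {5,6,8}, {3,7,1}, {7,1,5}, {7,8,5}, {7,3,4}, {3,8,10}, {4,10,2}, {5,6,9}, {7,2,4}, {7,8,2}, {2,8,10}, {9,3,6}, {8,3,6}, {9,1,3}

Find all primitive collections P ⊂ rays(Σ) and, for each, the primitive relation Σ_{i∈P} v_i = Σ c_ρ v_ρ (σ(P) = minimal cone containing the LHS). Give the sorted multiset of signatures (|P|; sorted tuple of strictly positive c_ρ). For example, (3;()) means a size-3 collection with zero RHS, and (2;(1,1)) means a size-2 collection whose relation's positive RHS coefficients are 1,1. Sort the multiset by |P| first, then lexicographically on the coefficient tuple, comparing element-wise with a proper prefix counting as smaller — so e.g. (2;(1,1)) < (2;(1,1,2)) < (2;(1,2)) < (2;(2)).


Minimal non-faces — 22 found among 10 rays, 16 max cones:

  P = {2,3}:  v_{2} + v_{3} = 0  so sig = (2;())
  P = {4,8}:  v_{4} + v_{8} = 0  so sig = (2;())
  P = {7,10}:  v_{7} + v_{10} = 0  so sig = (2;())
  P = {1,10}:  v_{1} + v_{10} = v_{9}  so sig = (2;(1))
  P = {2,9}:  v_{2} + v_{9} = v_{5}  so sig = (2;(1))
  P = {3,5}:  v_{3} + v_{5} = v_{9}  so sig = (2;(1))
  P = {4,6}:  v_{4} + v_{6} = v_{9}  so sig = (2;(1))
  P = {7,9}:  v_{7} + v_{9} = v_{1}  so sig = (2;(1))
  P = {8,9}:  v_{8} + v_{9} = v_{6}  so sig = (2;(1))
  P = {1,2}:  v_{1} + v_{2} = v_{5} + v_{7}  so sig = (2;(1,1))
  P = {2,5}:  v_{2} + v_{5} = v_{7} + v_{8}  so sig = (2;(1,1))
  P = {2,6}:  v_{2} + v_{6} = v_{5} + v_{8}  so sig = (2;(1,1))
  P = {4,5}:  v_{4} + v_{5} = v_{3} + v_{7}  so sig = (2;(1,1))
  P = {5,10}:  v_{5} + v_{10} = v_{3} + v_{8}  so sig = (2;(1,1))
  P = {1,6}:  v_{1} + v_{6} = 2·v_{5} + v_{9}  so sig = (2;(1,2))
  P = {4,9}:  v_{4} + v_{9} = 2·v_{3} + v_{7}  so sig = (2;(1,2))
  P = {9,10}:  v_{9} + v_{10} = 2·v_{3} + v_{8}  so sig = (2;(1,2))
  P = {1,8}:  v_{1} + v_{8} = 2·v_{5}  so sig = (2;(2))
  P = {6,7}:  v_{6} + v_{7} = 2·v_{5}  so sig = (2;(2))
  P = {1,4}:  v_{1} + v_{4} = 2·v_{3} + 2·v_{7}  so sig = (2;(2,2))
  P = {6,10}:  v_{6} + v_{10} = 2·v_{3} + 2·v_{8}  so sig = (2;(2,2))
  P = {3,7,8}:  v_{3} + v_{7} + v_{8} = v_{5}  so sig = (3;(1))

Signatures (|P|; sorted positive RHS coefficients), sorted:
    |P|=2: 21 collections, coeffs (), (), (), (1), (1), (1), (1), (1), (1), (1,1), (1,1), (1,1), (1,1), (1,1), (1,2), (1,2), (1,2), (2), (2), (2,2), (2,2)
    |P|=3: 1 collection, coeffs (1)


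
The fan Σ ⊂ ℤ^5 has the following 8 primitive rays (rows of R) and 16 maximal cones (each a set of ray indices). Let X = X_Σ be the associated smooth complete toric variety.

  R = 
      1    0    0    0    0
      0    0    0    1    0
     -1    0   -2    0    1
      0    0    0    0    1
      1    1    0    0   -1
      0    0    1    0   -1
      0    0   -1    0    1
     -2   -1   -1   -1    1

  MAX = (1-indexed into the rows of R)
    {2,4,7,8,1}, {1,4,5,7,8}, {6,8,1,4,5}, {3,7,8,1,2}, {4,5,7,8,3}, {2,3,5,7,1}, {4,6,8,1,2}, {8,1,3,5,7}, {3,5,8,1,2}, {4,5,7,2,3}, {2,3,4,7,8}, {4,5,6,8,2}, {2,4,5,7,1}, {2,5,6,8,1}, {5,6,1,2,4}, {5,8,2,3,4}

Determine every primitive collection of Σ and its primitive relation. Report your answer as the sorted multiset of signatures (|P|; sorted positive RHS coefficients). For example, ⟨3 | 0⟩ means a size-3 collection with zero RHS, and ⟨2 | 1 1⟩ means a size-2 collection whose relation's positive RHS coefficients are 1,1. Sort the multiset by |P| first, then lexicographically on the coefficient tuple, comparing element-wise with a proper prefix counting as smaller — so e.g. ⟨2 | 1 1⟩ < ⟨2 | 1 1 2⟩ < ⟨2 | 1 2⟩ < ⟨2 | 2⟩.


5 collections generate NE(X_Σ); each relation:

  P={6,7}:  v_{6} + v_{7} = 0 ; sig = ⟨2 | 0⟩
  P={3,6}:  v_{3} + v_{6} = v_{2} + v_{5} + v_{8} ; sig = ⟨2 | 1 1 1⟩
  P={1,3,4}:  v_{1} + v_{3} + v_{4} = 2·v_{7} ; sig = ⟨3 | 2⟩
  P={2,5,7,8}:  v_{2} + v_{5} + v_{7} + v_{8} = v_{3} ; sig = ⟨4 | 1⟩
  P={1,2,4,5,8}:  v_{1} + v_{2} + v_{4} + v_{5} + v_{8} = v_{7} ; sig = ⟨5 | 1⟩

so the primitive-relation signature multiset is
[⟨2 | 0⟩, ⟨2 | 1 1 1⟩, ⟨3 | 2⟩, ⟨4 | 1⟩, ⟨5 | 1⟩]


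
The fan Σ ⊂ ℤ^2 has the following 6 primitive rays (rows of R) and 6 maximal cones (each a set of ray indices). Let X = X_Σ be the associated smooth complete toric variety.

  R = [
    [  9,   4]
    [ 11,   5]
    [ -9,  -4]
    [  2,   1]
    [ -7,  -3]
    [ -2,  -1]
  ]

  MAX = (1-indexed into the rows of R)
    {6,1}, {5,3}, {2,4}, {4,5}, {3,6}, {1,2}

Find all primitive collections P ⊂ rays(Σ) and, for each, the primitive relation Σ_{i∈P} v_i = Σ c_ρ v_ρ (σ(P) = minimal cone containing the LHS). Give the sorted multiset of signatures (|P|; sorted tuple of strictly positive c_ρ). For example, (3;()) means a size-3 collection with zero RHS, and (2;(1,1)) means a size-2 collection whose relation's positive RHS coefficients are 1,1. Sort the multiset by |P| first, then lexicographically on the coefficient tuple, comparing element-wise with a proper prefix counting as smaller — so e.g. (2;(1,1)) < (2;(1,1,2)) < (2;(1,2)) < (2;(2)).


Σ has 9 primitive collections:

  {1,3}:  v_{1} + v_{3} = 0 — sig = (2;())
  {4,6}:  v_{4} + v_{6} = 0 — sig = (2;())
  {1,4}:  v_{1} + v_{4} = v_{2} — sig = (2;(1))
  {1,5}:  v_{1} + v_{5} = v_{4} — sig = (2;(1))
  {2,3}:  v_{2} + v_{3} = v_{4} — sig = (2;(1))
  {2,6}:  v_{2} + v_{6} = v_{1} — sig = (2;(1))
  {3,4}:  v_{3} + v_{4} = v_{5} — sig = (2;(1))
  {5,6}:  v_{5} + v_{6} = v_{3} — sig = (2;(1))
  {2,5}:  v_{2} + v_{5} = 2·v_{4} — sig = (2;(2))

Signatures (|P|; sorted positive RHS coefficients), sorted:
{ (2;()) ×2,  (2;(1)) ×6,  (2;(2)) }


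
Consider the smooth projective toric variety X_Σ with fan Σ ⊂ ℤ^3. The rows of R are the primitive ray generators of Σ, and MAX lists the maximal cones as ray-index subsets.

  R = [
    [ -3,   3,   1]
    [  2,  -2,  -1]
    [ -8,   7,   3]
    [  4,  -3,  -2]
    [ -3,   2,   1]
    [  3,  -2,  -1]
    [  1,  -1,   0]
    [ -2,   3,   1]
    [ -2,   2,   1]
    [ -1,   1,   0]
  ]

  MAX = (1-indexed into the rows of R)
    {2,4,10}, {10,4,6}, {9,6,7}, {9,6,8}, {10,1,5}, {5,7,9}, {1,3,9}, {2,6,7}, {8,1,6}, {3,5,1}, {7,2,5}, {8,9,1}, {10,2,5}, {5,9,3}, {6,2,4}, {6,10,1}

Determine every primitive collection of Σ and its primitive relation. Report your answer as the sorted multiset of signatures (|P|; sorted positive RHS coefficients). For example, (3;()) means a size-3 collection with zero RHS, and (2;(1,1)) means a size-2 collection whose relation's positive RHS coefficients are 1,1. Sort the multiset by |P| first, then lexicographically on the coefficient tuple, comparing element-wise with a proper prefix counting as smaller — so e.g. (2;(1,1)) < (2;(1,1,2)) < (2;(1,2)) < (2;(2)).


Primitive collections (24):

  P = {2,9}:  v_{2} + v_{9} = 0  ⇒ sig = (2;())
  P = {5,6}:  v_{5} + v_{6} = 0  ⇒ sig = (2;())
  P = {7,10}:  v_{7} + v_{10} = 0  ⇒ sig = (2;())
  P = {1,2}:  v_{1} + v_{2} = v_{10}  ⇒ sig = (2;(1))
  P = {1,7}:  v_{1} + v_{7} = v_{9}  ⇒ sig = (2;(1))
  P = {9,10}:  v_{9} + v_{10} = v_{1}  ⇒ sig = (2;(1))
  P = {2,3}:  v_{2} + v_{3} = v_{1} + v_{5}  ⇒ sig = (2;(1,1))
  P = {2,8}:  v_{2} + v_{8} = v_{1} + v_{6}  ⇒ sig = (2;(1,1))
  P = {3,4}:  v_{3} + v_{4} = v_{1} + v_{10}  ⇒ sig = (2;(1,1))
  P = {3,6}:  v_{3} + v_{6} = v_{1} + v_{9}  ⇒ sig = (2;(1,1))
  P = {4,5}:  v_{4} + v_{5} = v_{2} + v_{10}  ⇒ sig = (2;(1,1))
  P = {4,7}:  v_{4} + v_{7} = v_{2} + v_{6}  ⇒ sig = (2;(1,1))
  P = {4,9}:  v_{4} + v_{9} = v_{6} + v_{10}  ⇒ sig = (2;(1,1))
  P = {5,8}:  v_{5} + v_{8} = v_{1} + v_{9}  ⇒ sig = (2;(1,1))
  P = {4,8}:  v_{4} + v_{8} = v_{1} + 2·v_{6} + v_{10}  ⇒ sig = (2;(1,1,2))
  P = {1,4}:  v_{1} + v_{4} = v_{6} + 2·v_{10}  ⇒ sig = (2;(1,2))
  P = {3,7}:  v_{3} + v_{7} = v_{5} + 2·v_{9}  ⇒ sig = (2;(1,2))
  P = {3,10}:  v_{3} + v_{10} = 2·v_{1} + v_{5}  ⇒ sig = (2;(1,2))
  P = {7,8}:  v_{7} + v_{8} = v_{6} + 2·v_{9}  ⇒ sig = (2;(1,2))
  P = {8,10}:  v_{8} + v_{10} = 2·v_{1} + v_{6}  ⇒ sig = (2;(1,2))
  P = {3,8}:  v_{3} + v_{8} = 2·v_{1} + 2·v_{9}  ⇒ sig = (2;(2,2))
  P = {1,5,9}:  v_{1} + v_{5} + v_{9} = v_{3}  ⇒ sig = (3;(1))
  P = {1,6,9}:  v_{1} + v_{6} + v_{9} = v_{8}  ⇒ sig = (3;(1))
  P = {2,6,10}:  v_{2} + v_{6} + v_{10} = v_{4}  ⇒ sig = (3;(1))

so the primitive-relation signature multiset is
    |P|=2: 21 collections, coeffs (), (), (), (1), (1), (1), (1,1), (1,1), (1,1), (1,1), (1,1), (1,1), (1,1), (1,1), (1,1,2), (1,2), (1,2), (1,2), (1,2), (1,2), (2,2)
    |P|=3: 3 collections, coeffs (1), (1), (1)
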